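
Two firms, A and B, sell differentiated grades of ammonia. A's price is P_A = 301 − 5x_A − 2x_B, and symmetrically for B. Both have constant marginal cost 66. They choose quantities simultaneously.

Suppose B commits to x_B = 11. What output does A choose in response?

Firm A's profit: π = x_A(301 − 5x_A − 2x_B) − 66x_A.
∂π/∂x_A = 235 − 10x_A − 2x_B = 0 ⇒ x_A = 23.5 − 0.2x_B.
At x_B = 11: x_A = 23.5 − 0.2·11 = 21.3.

21.3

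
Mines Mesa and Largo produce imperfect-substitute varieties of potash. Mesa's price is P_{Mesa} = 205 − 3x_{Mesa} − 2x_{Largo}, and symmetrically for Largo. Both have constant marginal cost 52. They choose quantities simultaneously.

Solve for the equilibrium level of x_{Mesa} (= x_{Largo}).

Mine Mesa's profit: π = x_{Mesa}(205 − 3x_{Mesa} − 2x_{Largo}) − 52x_{Mesa}.
∂π/∂x_{Mesa} = 153 − 6x_{Mesa} − 2x_{Largo} = 0 ⇒ x_{Mesa} = 25.5 − (1/3)x_{Largo}.
Setting x_{Mesa} = x_{Largo} in the reaction function: x_{Mesa} = 25.5 − (1/3)x_{Mesa}, so x_{Mesa} = 25.5 / (4/3) = 19.125.

19.125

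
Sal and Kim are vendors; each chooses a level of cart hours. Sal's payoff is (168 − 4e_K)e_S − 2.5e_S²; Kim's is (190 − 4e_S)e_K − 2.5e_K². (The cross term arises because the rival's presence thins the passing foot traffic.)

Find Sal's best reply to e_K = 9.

26.4

Expanding Sal's payoff: 168e_S − 4e_Ke_S − 2.5e_S².
∂π/∂e_S = 168 − 4e_K − 5e_S = 0, so e_S = 33.6 − 0.8e_K.
At e_K = 9: e_S = 33.6 − 0.8·9 = 26.4.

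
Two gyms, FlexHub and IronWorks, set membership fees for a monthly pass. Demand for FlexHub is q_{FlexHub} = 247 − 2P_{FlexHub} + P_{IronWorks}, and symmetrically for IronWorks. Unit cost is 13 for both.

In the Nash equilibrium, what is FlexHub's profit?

12168

FlexHub's profit: π = (P_{FlexHub} − 13)(247 − 2P_{FlexHub} + P_{IronWorks}).
∂π/∂P_{FlexHub} = 273 − 4P_{FlexHub} + P_{IronWorks} = 0 ⇒ P_{FlexHub} = 68.25 + 0.25P_{IronWorks}.
Setting P_{FlexHub} = P_{IronWorks} in the reaction function: P_{FlexHub} = 68.25 + 0.25P_{FlexHub}, so P_{FlexHub} = 68.25 / 0.75 = 91.
q_{FlexHub} = 247 − 2·91 + 91 = 156.
Profit = (91 − 13)·156 = 12168.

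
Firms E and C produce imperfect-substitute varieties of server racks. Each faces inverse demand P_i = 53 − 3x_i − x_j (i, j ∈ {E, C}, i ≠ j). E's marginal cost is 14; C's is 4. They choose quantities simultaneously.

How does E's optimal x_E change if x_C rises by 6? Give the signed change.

-1

Firm E's profit: π = x_E(53 − 3x_E − x_C) − 14x_E.
∂π/∂x_E = 39 − 6x_E − x_C = 0 ⇒ x_E = 6.5 − (1/6)x_C.
The reaction-function slope is −1/6, so a 6-unit rise in x_C moves x_E by −1/6 × 6 = −1. E's best response falls — the actions are strategic substitutes.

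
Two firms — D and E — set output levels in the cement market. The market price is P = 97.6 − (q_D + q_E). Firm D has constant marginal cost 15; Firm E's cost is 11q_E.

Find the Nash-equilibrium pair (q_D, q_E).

Firm D's profit: π = q_D(97.6 − (q_D + q_E)) − 15q_D.
∂π/∂q_D = 82.6 − 2q_D − q_E = 0, so q_D = 41.3 − 0.5q_E.
By the same steps for E: q_E = 43.3 − 0.5q_D.
Plugging q_E into D's best response: q_D = 41.3 − 0.5(43.3 − 0.5q_D) ⇒ 0.75q_D = 19.65, so q_D = 26.2.
Then q_E = 43.3 − 0.5·26.2 = 30.2.

26.2, 30.2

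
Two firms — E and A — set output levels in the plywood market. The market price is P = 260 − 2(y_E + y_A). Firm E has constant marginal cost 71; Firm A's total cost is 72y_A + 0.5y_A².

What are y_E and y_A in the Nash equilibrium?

35.5625, 23.375

Firm E's profit: π = y_E(260 − 2(y_E + y_A)) − 71y_E.
∂π/∂y_E = 189 − 4y_E − 2y_A = 0, so y_E = 47.25 − 0.5y_A.
For A: ∂π/∂y_A = 188 − 5y_A − 2y_E = 0 ⇒ y_A = 37.6 − 0.4y_E.
Substituting the second reaction function into the first: y_E = 47.25 − 0.5(37.6 − 0.4y_E), which gives 0.8y_E = 28.45 ⇒ y_E = 35.5625.
Then y_A = 37.6 − 0.4·35.5625 = 23.375.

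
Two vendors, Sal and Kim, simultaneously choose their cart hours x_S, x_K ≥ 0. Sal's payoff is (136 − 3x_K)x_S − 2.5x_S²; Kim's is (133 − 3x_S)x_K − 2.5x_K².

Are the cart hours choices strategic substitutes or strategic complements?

Expanding Sal's payoff: 136x_S − 3x_Kx_S − 2.5x_S².
∂π/∂x_S = 136 − 3x_K − 5x_S = 0, so x_S = 27.2 − 0.6x_K.
The best-response slope dx_S/dx_K = −0.6 < 0: the reaction function is downward-sloping, so the choices are strategic substitutes.

strategic substitutes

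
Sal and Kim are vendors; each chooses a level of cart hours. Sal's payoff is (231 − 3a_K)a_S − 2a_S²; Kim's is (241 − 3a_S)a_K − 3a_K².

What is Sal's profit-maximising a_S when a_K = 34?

Expanding Sal's payoff: 231a_S − 3a_Ka_S − 2a_S².
∂π/∂a_S = 231 − 3a_K − 4a_S = 0, so a_S = 57.75 − 0.75a_K.
At a_K = 34: a_S = 57.75 − 0.75·34 = 32.25.

32.25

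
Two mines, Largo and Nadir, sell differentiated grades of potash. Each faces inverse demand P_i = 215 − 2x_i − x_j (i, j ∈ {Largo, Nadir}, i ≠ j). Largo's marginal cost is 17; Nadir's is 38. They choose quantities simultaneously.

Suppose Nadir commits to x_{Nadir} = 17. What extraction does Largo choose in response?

45.25

Mine Largo's profit: π = x_{Largo}(215 − 2x_{Largo} − x_{Nadir}) − 17x_{Largo}.
∂π/∂x_{Largo} = 198 − 4x_{Largo} − x_{Nadir} = 0 ⇒ x_{Largo} = 49.5 − 0.25x_{Nadir}.
At x_{Nadir} = 17: x_{Largo} = 49.5 − 0.25·17 = 45.25.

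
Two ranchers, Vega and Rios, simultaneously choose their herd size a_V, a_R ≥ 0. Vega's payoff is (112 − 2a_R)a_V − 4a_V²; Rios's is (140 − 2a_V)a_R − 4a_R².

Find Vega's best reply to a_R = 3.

13.25

Expanding Vega's payoff: 112a_V − 2a_Ra_V − 4a_V².
∂π/∂a_V = 112 − 2a_R − 8a_V = 0, so a_V = 14 − 0.25a_R.
At a_R = 3: a_V = 14 − 0.25·3 = 13.25.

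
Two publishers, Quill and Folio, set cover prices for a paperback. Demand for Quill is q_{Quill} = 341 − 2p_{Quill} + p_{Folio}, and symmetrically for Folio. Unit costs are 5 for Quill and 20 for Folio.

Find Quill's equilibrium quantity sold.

Quill's profit: π = (p_{Quill} − 5)(341 − 2p_{Quill} + p_{Folio}).
∂π/∂p_{Quill} = 351 − 4p_{Quill} + p_{Folio} = 0 ⇒ p_{Quill} = 87.75 + 0.25p_{Folio}.
Similarly p_{Folio} = 95.25 + 0.25p_{Quill}.
Substituting the second reaction function into the first: p_{Quill} = 87.75 + 0.25(95.25 + 0.25p_{Quill}), which gives 0.9375p_{Quill} = 111.5625 ⇒ p_{Quill} = 119.
Then p_{Folio} = 95.25 + 0.25·119 = 125.
q_{Quill} = 341 − 2·119 + 125 = 228.

228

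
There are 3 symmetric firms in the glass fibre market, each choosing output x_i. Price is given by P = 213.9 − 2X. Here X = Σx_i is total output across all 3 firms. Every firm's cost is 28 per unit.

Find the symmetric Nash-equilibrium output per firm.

A representative firm's profit is π_i = x_i(213.9 − 2X) − 28x_i, with X = x_i + Σ_{j≠i} x_j.
First-order condition: 185.9 − 4x_i − 2Σ_{j≠i} x_j = 0.
Imposing symmetry (x_j = x for all j) turns Σ_{j≠i} x_j into 2x, so 185.9 = 8x and x = 23.2375.

23.2375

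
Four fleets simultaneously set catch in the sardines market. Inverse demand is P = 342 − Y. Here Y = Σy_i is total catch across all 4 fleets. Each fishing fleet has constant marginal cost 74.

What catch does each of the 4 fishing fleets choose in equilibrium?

53.6

A representative fishing fleet's profit is π_i = y_i(342 − Y) − 74y_i, with Y = y_i + Σ_{j≠i} y_j.
First-order condition: 268 − 2y_i − Σ_{j≠i} y_j = 0.
Imposing symmetry (y_j = y for all j) turns Σ_{j≠i} y_j into 3y, so 268 = 5y and y = 53.6.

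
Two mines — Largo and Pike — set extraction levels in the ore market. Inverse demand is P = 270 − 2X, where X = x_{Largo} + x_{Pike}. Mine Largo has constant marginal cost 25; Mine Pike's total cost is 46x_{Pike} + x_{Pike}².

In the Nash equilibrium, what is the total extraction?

71.4

Mine Largo's profit: π = x_{Largo}(270 − 2(x_{Largo} + x_{Pike})) − 25x_{Largo}.
∂π/∂x_{Largo} = 245 − 4x_{Largo} − 2x_{Pike} = 0, so x_{Largo} = 61.25 − 0.5x_{Pike}.
For Pike: ∂π/∂x_{Pike} = 224 − 6x_{Pike} − 2x_{Largo} = 0 ⇒ x_{Pike} = 112/3 − (1/3)x_{Largo}.
Substituting the second reaction function into the first: x_{Largo} = 61.25 − 0.5(112/3 − (1/3)x_{Largo}), which gives (5/6)x_{Largo} = 511/12 ⇒ x_{Largo} = 51.1.
Then x_{Pike} = 112/3 − (1/3)·51.1 = 20.3.
Total extraction: 51.1 + 20.3 = 71.4.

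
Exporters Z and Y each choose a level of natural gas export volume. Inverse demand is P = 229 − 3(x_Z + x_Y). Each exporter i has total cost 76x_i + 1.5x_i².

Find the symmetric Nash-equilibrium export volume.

Exporter Z's profit: π = x_Z(229 − 3(x_Z + x_Y)) − 76x_Z − 1.5x_Z².
∂π/∂x_Z = 153 − 9x_Z − 3x_Y = 0, so x_Z = 17 − (1/3)x_Y.
By symmetry x_Y = x_Z; substituting into the reaction function, (4/3)x_Z = 17 and x_Z = 12.75.

12.75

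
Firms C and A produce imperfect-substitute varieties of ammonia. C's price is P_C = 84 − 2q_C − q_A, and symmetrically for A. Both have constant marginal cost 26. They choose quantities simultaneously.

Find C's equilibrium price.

Firm C's profit: π = q_C(84 − 2q_C − q_A) − 26q_C.
∂π/∂q_C = 58 − 4q_C − q_A = 0 ⇒ q_C = 14.5 − 0.25q_A.
Setting q_C = q_A in the reaction function: q_C = 14.5 − 0.25q_C, so q_C = 14.5 / 1.25 = 11.6.
P_C = 84 − 2·11.6 − 11.6 = 49.2.

49.2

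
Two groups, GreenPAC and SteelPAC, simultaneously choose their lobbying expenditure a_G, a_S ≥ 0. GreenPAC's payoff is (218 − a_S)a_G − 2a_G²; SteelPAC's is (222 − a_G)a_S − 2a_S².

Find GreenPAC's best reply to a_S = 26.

48

Expanding GreenPAC's payoff: 218a_G − a_Sa_G − 2a_G².
∂π/∂a_G = 218 − a_S − 4a_G = 0, so a_G = 54.5 − 0.25a_S.
At a_S = 26: a_G = 54.5 − 0.25·26 = 48.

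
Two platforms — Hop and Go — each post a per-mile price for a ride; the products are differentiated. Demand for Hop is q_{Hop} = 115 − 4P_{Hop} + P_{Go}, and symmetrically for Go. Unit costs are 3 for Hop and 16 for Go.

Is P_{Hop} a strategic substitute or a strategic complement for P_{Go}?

Hop's profit: π = (P_{Hop} − 3)(115 − 4P_{Hop} + P_{Go}).
∂π/∂P_{Hop} = 127 − 8P_{Hop} + P_{Go} = 0 ⇒ P_{Hop} = 15.875 + 0.125P_{Go}.
The best-response slope dP_{Hop}/dP_{Go} = 0.125 > 0: the reaction function is upward-sloping, so the choices are strategic complements.

strategic complements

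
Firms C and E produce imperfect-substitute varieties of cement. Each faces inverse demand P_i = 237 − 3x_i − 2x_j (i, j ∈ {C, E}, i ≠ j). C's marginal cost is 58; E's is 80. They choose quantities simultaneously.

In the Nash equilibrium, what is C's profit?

1692.1875

Firm C's profit: π = x_C(237 − 3x_C − 2x_E) − 58x_C.
∂π/∂x_C = 179 − 6x_C − 2x_E = 0 ⇒ x_C = 179/6 − (1/3)x_E.
Similarly x_E = 157/6 − (1/3)x_C.
Solving the two reaction functions simultaneously: (1 − (−1/3)(−1/3))x_C = 179/6 − (1/3)·(157/6), so (8/9)x_C = 190/9 and x_C = 23.75.
Then x_E = 157/6 − (1/3)·23.75 = 18.25.
P_C = 237 − 3·23.75 − 2·18.25 = 129.25.
Profit = (129.25 − 58)·23.75 = 1692.1875.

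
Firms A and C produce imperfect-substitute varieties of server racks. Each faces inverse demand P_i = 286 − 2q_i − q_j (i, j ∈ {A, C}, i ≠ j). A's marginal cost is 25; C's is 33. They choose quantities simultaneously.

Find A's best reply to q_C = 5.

64

Firm A's profit: π = q_A(286 − 2q_A − q_C) − 25q_A.
∂π/∂q_A = 261 − 4q_A − q_C = 0 ⇒ q_A = 65.25 − 0.25q_C.
At q_C = 5: q_A = 65.25 − 0.25·5 = 64.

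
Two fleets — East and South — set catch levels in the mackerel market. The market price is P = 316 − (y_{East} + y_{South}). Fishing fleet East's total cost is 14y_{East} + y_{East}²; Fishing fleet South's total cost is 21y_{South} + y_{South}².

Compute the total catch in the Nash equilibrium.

119.4

Fishing fleet East's profit: π = y_{East}(316 − (y_{East} + y_{South})) − 14y_{East} − y_{East}².
∂π/∂y_{East} = 302 − 4y_{East} − y_{South} = 0, so y_{East} = 75.5 − 0.25y_{South}.
By the same steps for South: y_{South} = 73.75 − 0.25y_{East}.
Solving the two reaction functions simultaneously: (1 − (−0.25)(−0.25))y_{East} = 75.5 − 0.25·73.75, so 0.9375y_{East} = 57.0625 and y_{East} = 913/15.
Then y_{South} = 73.75 − 0.25·(913/15) = 878/15.
Total catch: 913/15 + 878/15 = 119.4.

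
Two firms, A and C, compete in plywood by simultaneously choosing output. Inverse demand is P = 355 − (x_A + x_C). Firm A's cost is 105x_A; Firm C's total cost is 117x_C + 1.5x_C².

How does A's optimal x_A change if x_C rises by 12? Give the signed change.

Firm A's profit: π = x_A(355 − (x_A + x_C)) − 105x_A.
∂π/∂x_A = 250 − 2x_A − x_C = 0, so x_A = 125 − 0.5x_C.
The reaction-function slope is −0.5, so a 12-unit rise in x_C moves x_A by −0.5 × 12 = −6. A's best response falls — the actions are strategic substitutes.

-6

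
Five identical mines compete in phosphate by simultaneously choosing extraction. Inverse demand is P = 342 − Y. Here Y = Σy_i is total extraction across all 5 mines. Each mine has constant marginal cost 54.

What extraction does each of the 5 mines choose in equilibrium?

48

A representative mine's profit is π_i = y_i(342 − Y) − 54y_i, with Y = y_i + Σ_{j≠i} y_j.
First-order condition: 288 − 2y_i − Σ_{j≠i} y_j = 0.
In a symmetric equilibrium every mine chooses the same y, so Σ_{j≠i} y_j = 4y. The condition becomes 288 − 6y = 0, giving y = 288/6 = 48.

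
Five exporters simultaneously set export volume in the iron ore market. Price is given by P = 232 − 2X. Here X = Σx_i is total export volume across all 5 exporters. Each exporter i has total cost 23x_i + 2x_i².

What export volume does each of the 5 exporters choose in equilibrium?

13.0625

A representative exporter's profit is π_i = x_i(232 − 2X) − 23x_i − 2x_i², with X = x_i + Σ_{j≠i} x_j.
First-order condition: 209 − 8x_i − 2Σ_{j≠i} x_j = 0.
With identical exporters, set every x_j = x: then 209 − 8x − 8x = 0, i.e. x = 209/16 = 13.0625.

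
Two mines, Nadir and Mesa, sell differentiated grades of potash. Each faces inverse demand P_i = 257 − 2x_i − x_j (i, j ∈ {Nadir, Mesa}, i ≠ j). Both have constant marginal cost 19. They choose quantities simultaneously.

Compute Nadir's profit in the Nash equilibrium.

Mine Nadir's profit: π = x_{Nadir}(257 − 2x_{Nadir} − x_{Mesa}) − 19x_{Nadir}.
∂π/∂x_{Nadir} = 238 − 4x_{Nadir} − x_{Mesa} = 0 ⇒ x_{Nadir} = 59.5 − 0.25x_{Mesa}.
By symmetry x_{Mesa} = x_{Nadir}; substituting into the reaction function, 1.25x_{Nadir} = 59.5 and x_{Nadir} = 47.6.
P_{Nadir} = 257 − 2·47.6 − 47.6 = 114.2.
Profit = (114.2 − 19)·47.6 = 4531.52.

4531.52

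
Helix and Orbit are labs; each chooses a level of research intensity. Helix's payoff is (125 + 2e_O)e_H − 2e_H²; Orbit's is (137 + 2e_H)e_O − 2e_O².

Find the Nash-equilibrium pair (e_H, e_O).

64.5, 66.5

Expanding Helix's payoff: 125e_H + 2e_Oe_H − 2e_H².
∂π/∂e_H = 125 + 2e_O − 4e_H = 0, so e_H = 31.25 + 0.5e_O.
Likewise for Orbit: e_O = 34.25 + 0.5e_H.
Solving the two reaction functions simultaneously: (1 − (0.5)(0.5))e_H = 31.25 + 0.5·34.25, so 0.75e_H = 48.375 and e_H = 64.5.
Then e_O = 34.25 + 0.5·64.5 = 66.5.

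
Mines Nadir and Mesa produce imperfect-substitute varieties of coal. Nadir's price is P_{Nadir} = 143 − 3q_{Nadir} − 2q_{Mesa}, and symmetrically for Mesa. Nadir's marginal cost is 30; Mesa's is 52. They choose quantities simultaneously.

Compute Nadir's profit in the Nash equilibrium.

720.75

Mine Nadir's profit: π = q_{Nadir}(143 − 3q_{Nadir} − 2q_{Mesa}) − 30q_{Nadir}.
∂π/∂q_{Nadir} = 113 − 6q_{Nadir} − 2q_{Mesa} = 0 ⇒ q_{Nadir} = 113/6 − (1/3)q_{Mesa}.
Similarly q_{Mesa} = 91/6 − (1/3)q_{Nadir}.
Plugging q_{Mesa} into Nadir's best response: q_{Nadir} = 113/6 − (1/3)(91/6 − (1/3)q_{Nadir}) ⇒ (8/9)q_{Nadir} = 124/9, so q_{Nadir} = 15.5.
Then q_{Mesa} = 91/6 − (1/3)·15.5 = 10.
P_{Nadir} = 143 − 3·15.5 − 2·10 = 76.5.
Profit = (76.5 − 30)·15.5 = 720.75.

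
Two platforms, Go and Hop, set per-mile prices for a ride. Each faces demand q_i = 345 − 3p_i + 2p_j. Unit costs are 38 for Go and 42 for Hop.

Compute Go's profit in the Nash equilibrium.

18018.75

Go's profit: π = (p_{Go} − 38)(345 − 3p_{Go} + 2p_{Hop}).
∂π/∂p_{Go} = 459 − 6p_{Go} + 2p_{Hop} = 0 ⇒ p_{Go} = 76.5 + (1/3)p_{Hop}.
Similarly p_{Hop} = 78.5 + (1/3)p_{Go}.
Solving the two reaction functions simultaneously: (1 − (1/3)(1/3))p_{Go} = 76.5 + (1/3)·78.5, so (8/9)p_{Go} = 308/3 and p_{Go} = 115.5.
Then p_{Hop} = 78.5 + (1/3)·115.5 = 117.
q_{Go} = 345 − 3·115.5 + 2·117 = 232.5.
Profit = (115.5 − 38)·232.5 = 18018.75.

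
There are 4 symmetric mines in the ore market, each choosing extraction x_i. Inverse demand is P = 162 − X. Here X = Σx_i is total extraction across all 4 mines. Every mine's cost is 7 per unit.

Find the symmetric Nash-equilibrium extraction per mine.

31

A representative mine's profit is π_i = x_i(162 − X) − 7x_i, with X = x_i + Σ_{j≠i} x_j.
First-order condition: 155 − 2x_i − Σ_{j≠i} x_j = 0.
Imposing symmetry (x_j = x for all j) turns Σ_{j≠i} x_j into 3x, so 155 = 5x and x = 31.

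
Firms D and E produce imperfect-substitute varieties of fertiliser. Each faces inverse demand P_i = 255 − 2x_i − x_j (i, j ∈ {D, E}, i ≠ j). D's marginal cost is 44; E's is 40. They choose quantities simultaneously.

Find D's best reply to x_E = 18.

Firm D's profit: π = x_D(255 − 2x_D − x_E) − 44x_D.
∂π/∂x_D = 211 − 4x_D − x_E = 0 ⇒ x_D = 52.75 − 0.25x_E.
At x_E = 18: x_D = 52.75 − 0.25·18 = 48.25.

48.25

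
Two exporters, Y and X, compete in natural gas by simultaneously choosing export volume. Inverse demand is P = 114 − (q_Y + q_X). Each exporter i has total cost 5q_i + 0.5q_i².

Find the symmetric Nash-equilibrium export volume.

27.25

Exporter Y's profit: π = q_Y(114 − (q_Y + q_X)) − 5q_Y − 0.5q_Y².
∂π/∂q_Y = 109 − 3q_Y − q_X = 0, so q_Y = 109/3 − (1/3)q_X.
Setting q_Y = q_X in the reaction function: q_Y = 109/3 − (1/3)q_Y, so q_Y = (109/3) / (4/3) = 27.25.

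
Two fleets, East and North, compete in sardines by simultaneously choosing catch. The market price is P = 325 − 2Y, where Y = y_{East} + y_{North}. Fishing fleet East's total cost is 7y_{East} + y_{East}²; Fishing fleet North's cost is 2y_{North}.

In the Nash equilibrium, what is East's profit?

2939.07

Fishing fleet East's profit: π = y_{East}(325 − 2(y_{East} + y_{North})) − 7y_{East} − y_{East}².
∂π/∂y_{East} = 318 − 6y_{East} − 2y_{North} = 0, so y_{East} = 53 − (1/3)y_{North}.
For North: ∂π/∂y_{North} = 323 − 4y_{North} − 2y_{East} = 0 ⇒ y_{North} = 80.75 − 0.5y_{East}.
Substituting the second reaction function into the first: y_{East} = 53 − (1/3)(80.75 − 0.5y_{East}), which gives (5/6)y_{East} = 313/12 ⇒ y_{East} = 31.3.
Then y_{North} = 80.75 − 0.5·31.3 = 65.1.
Price P = 325 − 2·96.4 = 132.2.
East's profit: (132.2 − 7)·31.3 − (31.3)² = 2939.07.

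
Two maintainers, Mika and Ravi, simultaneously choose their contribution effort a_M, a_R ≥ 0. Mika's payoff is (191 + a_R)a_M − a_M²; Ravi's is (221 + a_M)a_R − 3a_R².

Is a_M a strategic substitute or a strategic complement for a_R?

Expanding Mika's payoff: 191a_M + a_Ra_M − a_M².
∂π/∂a_M = 191 + a_R − 2a_M = 0, so a_M = 95.5 + 0.5a_R.
The best-response slope da_M/da_R = 0.5 > 0: the reaction function is upward-sloping, so the choices are strategic complements.

strategic complements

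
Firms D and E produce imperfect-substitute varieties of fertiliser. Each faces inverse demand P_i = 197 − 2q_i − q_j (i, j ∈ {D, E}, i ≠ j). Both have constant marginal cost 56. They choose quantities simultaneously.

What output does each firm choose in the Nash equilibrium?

28.2

Firm D's profit: π = q_D(197 − 2q_D − q_E) − 56q_D.
∂π/∂q_D = 141 − 4q_D − q_E = 0 ⇒ q_D = 35.25 − 0.25q_E.
Setting q_D = q_E in the reaction function: q_D = 35.25 − 0.25q_D, so q_D = 35.25 / 1.25 = 28.2.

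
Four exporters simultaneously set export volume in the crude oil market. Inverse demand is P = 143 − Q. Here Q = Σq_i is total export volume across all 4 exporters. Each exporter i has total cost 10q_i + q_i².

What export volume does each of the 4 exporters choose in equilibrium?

19

A representative exporter's profit is π_i = q_i(143 − Q) − 10q_i − q_i², with Q = q_i + Σ_{j≠i} q_j.
First-order condition: 133 − 4q_i − Σ_{j≠i} q_j = 0.
With identical exporters, set every q_j = q: then 133 − 4q − 3q = 0, i.e. q = 133/7 = 19.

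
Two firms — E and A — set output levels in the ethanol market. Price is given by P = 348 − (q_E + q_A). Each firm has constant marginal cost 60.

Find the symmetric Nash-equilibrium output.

Firm E's profit: π = q_E(348 − (q_E + q_A)) − 60q_E.
∂π/∂q_E = 288 − 2q_E − q_A = 0, so q_E = 144 − 0.5q_A.
Setting q_E = q_A in the reaction function: q_E = 144 − 0.5q_E, so q_E = 144 / 1.5 = 96.

96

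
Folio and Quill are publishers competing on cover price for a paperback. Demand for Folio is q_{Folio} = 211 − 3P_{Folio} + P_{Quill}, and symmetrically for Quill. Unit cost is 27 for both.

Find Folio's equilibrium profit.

Folio's profit: π = (P_{Folio} − 27)(211 − 3P_{Folio} + P_{Quill}).
∂π/∂P_{Folio} = 292 − 6P_{Folio} + P_{Quill} = 0 ⇒ P_{Folio} = 146/3 + (1/6)P_{Quill}.
The game is symmetric, so in equilibrium P_{Quill} = P_{Folio}: the reaction function gives (5/6)P_{Folio} = 146/3, hence P_{Folio} = 58.4.
q_{Folio} = 211 − 3·58.4 + 58.4 = 94.2.
Profit = (58.4 − 27)·94.2 = 2957.88.

2957.88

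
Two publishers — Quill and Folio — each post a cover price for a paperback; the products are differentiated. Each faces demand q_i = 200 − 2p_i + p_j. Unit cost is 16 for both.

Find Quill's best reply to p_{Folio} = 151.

Quill's profit: π = (p_{Quill} − 16)(200 − 2p_{Quill} + p_{Folio}).
∂π/∂p_{Quill} = 232 − 4p_{Quill} + p_{Folio} = 0 ⇒ p_{Quill} = 58 + 0.25p_{Folio}.
At p_{Folio} = 151: p_{Quill} = 58 + 0.25·151 = 95.75.

95.75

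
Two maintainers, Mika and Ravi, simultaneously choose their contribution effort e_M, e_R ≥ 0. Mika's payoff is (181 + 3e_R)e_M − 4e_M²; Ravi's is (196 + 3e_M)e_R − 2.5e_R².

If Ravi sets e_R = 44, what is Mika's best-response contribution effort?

Expanding Mika's payoff: 181e_M + 3e_Re_M − 4e_M².
∂π/∂e_M = 181 + 3e_R − 8e_M = 0, so e_M = 22.625 + 0.375e_R.
At e_R = 44: e_M = 22.625 + 0.375·44 = 39.125.

39.125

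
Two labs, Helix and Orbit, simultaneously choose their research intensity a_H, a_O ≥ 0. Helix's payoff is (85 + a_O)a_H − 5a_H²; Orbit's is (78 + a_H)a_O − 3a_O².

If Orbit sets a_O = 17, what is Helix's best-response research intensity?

Expanding Helix's payoff: 85a_H + a_Oa_H − 5a_H².
∂π/∂a_H = 85 + a_O − 10a_H = 0, so a_H = 8.5 + 0.1a_O.
At a_O = 17: a_H = 8.5 + 0.1·17 = 10.2.

10.2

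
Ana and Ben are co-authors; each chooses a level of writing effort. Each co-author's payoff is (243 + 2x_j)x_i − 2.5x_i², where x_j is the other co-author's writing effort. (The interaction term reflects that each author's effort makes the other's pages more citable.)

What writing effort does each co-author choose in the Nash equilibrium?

Ana's payoff is (243 + 2x_B)x_A − 2.5x_A².
∂π/∂x_A = 243 + 2x_B − 5x_A = 0, so x_A = 48.6 + 0.4x_B.
By symmetry x_B = x_A; substituting into the reaction function, 0.6x_A = 48.6 and x_A = 81.

81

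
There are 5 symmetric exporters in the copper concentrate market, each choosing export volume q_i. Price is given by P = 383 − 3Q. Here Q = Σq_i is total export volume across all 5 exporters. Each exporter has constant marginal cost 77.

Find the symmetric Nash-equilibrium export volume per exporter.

17

A representative exporter's profit is π_i = q_i(383 − 3Q) − 77q_i, with Q = q_i + Σ_{j≠i} q_j.
First-order condition: 306 − 6q_i − 3Σ_{j≠i} q_j = 0.
In a symmetric equilibrium every exporter chooses the same q, so Σ_{j≠i} q_j = 4q. The condition becomes 306 − 18q = 0, giving q = 306/18 = 17.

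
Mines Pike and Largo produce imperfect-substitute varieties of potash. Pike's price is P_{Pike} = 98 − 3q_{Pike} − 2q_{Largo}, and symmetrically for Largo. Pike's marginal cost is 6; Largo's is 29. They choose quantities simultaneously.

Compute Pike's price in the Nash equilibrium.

44.8125

Mine Pike's profit: π = q_{Pike}(98 − 3q_{Pike} − 2q_{Largo}) − 6q_{Pike}.
∂π/∂q_{Pike} = 92 − 6q_{Pike} − 2q_{Largo} = 0 ⇒ q_{Pike} = 46/3 − (1/3)q_{Largo}.
Similarly q_{Largo} = 11.5 − (1/3)q_{Pike}.
Substituting the second reaction function into the first: q_{Pike} = 46/3 − (1/3)(11.5 − (1/3)q_{Pike}), which gives (8/9)q_{Pike} = 11.5 ⇒ q_{Pike} = 12.9375.
Then q_{Largo} = 11.5 − (1/3)·12.9375 = 7.1875.
P_{Pike} = 98 − 3·12.9375 − 2·7.1875 = 44.8125.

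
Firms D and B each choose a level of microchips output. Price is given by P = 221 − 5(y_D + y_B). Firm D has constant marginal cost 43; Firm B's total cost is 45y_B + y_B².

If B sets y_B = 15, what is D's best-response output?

10.3

Firm D's profit: π = y_D(221 − 5(y_D + y_B)) − 43y_D.
∂π/∂y_D = 178 − 10y_D − 5y_B = 0, so y_D = 17.8 − 0.5y_B.
At y_B = 15: y_D = 17.8 − 0.5·15 = 10.3.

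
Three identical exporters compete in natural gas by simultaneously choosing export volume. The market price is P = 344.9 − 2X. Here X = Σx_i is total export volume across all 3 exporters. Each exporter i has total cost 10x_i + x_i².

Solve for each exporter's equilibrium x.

A representative exporter's profit is π_i = x_i(344.9 − 2X) − 10x_i − x_i², with X = x_i + Σ_{j≠i} x_j.
First-order condition: 334.9 − 6x_i − 2Σ_{j≠i} x_j = 0.
Imposing symmetry (x_j = x for all j) turns Σ_{j≠i} x_j into 2x, so 334.9 = 10x and x = 33.49.

33.49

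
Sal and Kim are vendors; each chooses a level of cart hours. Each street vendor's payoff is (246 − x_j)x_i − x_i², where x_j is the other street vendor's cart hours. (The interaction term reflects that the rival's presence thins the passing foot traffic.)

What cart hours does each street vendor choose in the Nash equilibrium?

Sal's payoff is (246 − x_K)x_S − x_S².
∂π/∂x_S = 246 − x_K − 2x_S = 0, so x_S = 123 − 0.5x_K.
Setting x_S = x_K in the reaction function: x_S = 123 − 0.5x_S, so x_S = 123 / 1.5 = 82.

82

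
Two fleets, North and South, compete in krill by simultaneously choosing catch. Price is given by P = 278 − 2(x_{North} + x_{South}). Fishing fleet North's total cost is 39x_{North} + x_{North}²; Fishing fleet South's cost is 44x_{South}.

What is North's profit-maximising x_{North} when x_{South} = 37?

Fishing fleet North's profit: π = x_{North}(278 − 2(x_{North} + x_{South})) − 39x_{North} − x_{North}².
∂π/∂x_{North} = 239 − 6x_{North} − 2x_{South} = 0, so x_{North} = 239/6 − (1/3)x_{South}.
At x_{South} = 37: x_{North} = 239/6 − (1/3)·37 = 27.5.

27.5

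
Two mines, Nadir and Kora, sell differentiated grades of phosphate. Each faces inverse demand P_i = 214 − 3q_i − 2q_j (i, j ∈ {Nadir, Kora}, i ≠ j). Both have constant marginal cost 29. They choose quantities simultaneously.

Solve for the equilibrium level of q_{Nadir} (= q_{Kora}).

Mine Nadir's profit: π = q_{Nadir}(214 − 3q_{Nadir} − 2q_{Kora}) − 29q_{Nadir}.
∂π/∂q_{Nadir} = 185 − 6q_{Nadir} − 2q_{Kora} = 0 ⇒ q_{Nadir} = 185/6 − (1/3)q_{Kora}.
Setting q_{Nadir} = q_{Kora} in the reaction function: q_{Nadir} = 185/6 − (1/3)q_{Nadir}, so q_{Nadir} = (185/6) / (4/3) = 23.125.

23.125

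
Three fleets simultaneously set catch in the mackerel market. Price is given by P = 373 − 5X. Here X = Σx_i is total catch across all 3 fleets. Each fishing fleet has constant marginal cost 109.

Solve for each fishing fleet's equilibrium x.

A representative fishing fleet's profit is π_i = x_i(373 − 5X) − 109x_i, with X = x_i + Σ_{j≠i} x_j.
First-order condition: 264 − 10x_i − 5Σ_{j≠i} x_j = 0.
Imposing symmetry (x_j = x for all j) turns Σ_{j≠i} x_j into 2x, so 264 = 20x and x = 13.2.

13.2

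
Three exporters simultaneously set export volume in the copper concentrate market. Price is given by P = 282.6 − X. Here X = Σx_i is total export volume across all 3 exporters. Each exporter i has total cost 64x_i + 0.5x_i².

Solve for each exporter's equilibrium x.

A representative exporter's profit is π_i = x_i(282.6 − X) − 64x_i − 0.5x_i², with X = x_i + Σ_{j≠i} x_j.
First-order condition: 218.6 − 3x_i − Σ_{j≠i} x_j = 0.
With identical exporters, set every x_j = x: then 218.6 − 3x − 2x = 0, i.e. x = 218.6/5 = 43.72.

43.72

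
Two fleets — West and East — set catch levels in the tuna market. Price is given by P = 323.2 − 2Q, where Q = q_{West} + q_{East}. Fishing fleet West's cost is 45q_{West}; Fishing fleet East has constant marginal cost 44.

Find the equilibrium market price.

Fishing fleet West's profit: π = q_{West}(323.2 − 2(q_{West} + q_{East})) − 45q_{West}.
∂π/∂q_{West} = 278.2 − 4q_{West} − 2q_{East} = 0, so q_{West} = 69.55 − 0.5q_{East}.
By the same steps for East: q_{East} = 69.8 − 0.5q_{West}.
Solving the two reaction functions simultaneously: (1 − (−0.5)(−0.5))q_{West} = 69.55 − 0.5·69.8, so 0.75q_{West} = 34.65 and q_{West} = 46.2.
Then q_{East} = 69.8 − 0.5·46.2 = 46.7.
Equilibrium price: P = 323.2 − 2·92.9 = 137.4.

137.4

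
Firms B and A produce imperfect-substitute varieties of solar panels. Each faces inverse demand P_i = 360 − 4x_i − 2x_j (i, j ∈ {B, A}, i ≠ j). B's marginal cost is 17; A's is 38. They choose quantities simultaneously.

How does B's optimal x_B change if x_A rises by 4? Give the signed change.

-1

Firm B's profit: π = x_B(360 − 4x_B − 2x_A) − 17x_B.
∂π/∂x_B = 343 − 8x_B − 2x_A = 0 ⇒ x_B = 42.875 − 0.25x_A.
The reaction-function slope is −0.25, so a 4-unit rise in x_A moves x_B by −0.25 × 4 = −1. B's best response falls — the actions are strategic substitutes.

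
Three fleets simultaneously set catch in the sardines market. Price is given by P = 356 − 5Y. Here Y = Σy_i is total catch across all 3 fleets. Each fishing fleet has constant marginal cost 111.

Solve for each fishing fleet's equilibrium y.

A representative fishing fleet's profit is π_i = y_i(356 − 5Y) − 111y_i, with Y = y_i + Σ_{j≠i} y_j.
First-order condition: 245 − 10y_i − 5Σ_{j≠i} y_j = 0.
In a symmetric equilibrium every fishing fleet chooses the same y, so Σ_{j≠i} y_j = 2y. The condition becomes 245 − 20y = 0, giving y = 245/20 = 12.25.

12.25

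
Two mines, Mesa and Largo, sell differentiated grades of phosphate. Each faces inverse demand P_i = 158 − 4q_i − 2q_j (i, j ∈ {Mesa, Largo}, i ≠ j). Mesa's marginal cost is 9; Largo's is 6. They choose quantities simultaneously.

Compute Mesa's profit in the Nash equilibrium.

Mine Mesa's profit: π = q_{Mesa}(158 − 4q_{Mesa} − 2q_{Largo}) − 9q_{Mesa}.
∂π/∂q_{Mesa} = 149 − 8q_{Mesa} − 2q_{Largo} = 0 ⇒ q_{Mesa} = 18.625 − 0.25q_{Largo}.
Similarly q_{Largo} = 19 − 0.25q_{Mesa}.
Solving the two reaction functions simultaneously: (1 − (−0.25)(−0.25))q_{Mesa} = 18.625 − 0.25·19, so 0.9375q_{Mesa} = 13.875 and q_{Mesa} = 14.8.
Then q_{Largo} = 19 − 0.25·14.8 = 15.3.
P_{Mesa} = 158 − 4·14.8 − 2·15.3 = 68.2.
Profit = (68.2 − 9)·14.8 = 876.16.

876.16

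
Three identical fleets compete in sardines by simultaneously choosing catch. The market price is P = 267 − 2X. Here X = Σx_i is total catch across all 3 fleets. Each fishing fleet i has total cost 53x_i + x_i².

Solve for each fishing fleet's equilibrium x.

21.4

A representative fishing fleet's profit is π_i = x_i(267 − 2X) − 53x_i − x_i², with X = x_i + Σ_{j≠i} x_j.
First-order condition: 214 − 6x_i − 2Σ_{j≠i} x_j = 0.
Imposing symmetry (x_j = x for all j) turns Σ_{j≠i} x_j into 2x, so 214 = 10x and x = 21.4.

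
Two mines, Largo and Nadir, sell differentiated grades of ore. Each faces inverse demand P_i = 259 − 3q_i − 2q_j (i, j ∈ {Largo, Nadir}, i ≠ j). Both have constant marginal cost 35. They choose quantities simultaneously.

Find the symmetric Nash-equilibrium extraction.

28

Mine Largo's profit: π = q_{Largo}(259 − 3q_{Largo} − 2q_{Nadir}) − 35q_{Largo}.
∂π/∂q_{Largo} = 224 − 6q_{Largo} − 2q_{Nadir} = 0 ⇒ q_{Largo} = 112/3 − (1/3)q_{Nadir}.
Setting q_{Largo} = q_{Nadir} in the reaction function: q_{Largo} = 112/3 − (1/3)q_{Largo}, so q_{Largo} = (112/3) / (4/3) = 28.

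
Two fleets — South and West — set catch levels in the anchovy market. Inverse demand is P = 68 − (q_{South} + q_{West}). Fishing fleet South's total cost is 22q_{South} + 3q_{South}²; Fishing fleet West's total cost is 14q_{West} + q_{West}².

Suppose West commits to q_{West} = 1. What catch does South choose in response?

5.625

Fishing fleet South's profit: π = q_{South}(68 − (q_{South} + q_{West})) − 22q_{South} − 3q_{South}².
∂π/∂q_{South} = 46 − 8q_{South} − q_{West} = 0, so q_{South} = 5.75 − 0.125q_{West}.
At q_{West} = 1: q_{South} = 5.75 − 0.125·1 = 5.625.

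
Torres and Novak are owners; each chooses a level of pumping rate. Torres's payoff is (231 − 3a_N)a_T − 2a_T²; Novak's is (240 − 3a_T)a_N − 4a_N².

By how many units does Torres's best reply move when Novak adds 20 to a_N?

Expanding Torres's payoff: 231a_T − 3a_Na_T − 2a_T².
∂π/∂a_T = 231 − 3a_N − 4a_T = 0, so a_T = 57.75 − 0.75a_N.
The reaction-function slope is −0.75, so a 20-unit rise in a_N moves a_T by −0.75 × 20 = −15. Torres's best response falls — the actions are strategic substitutes.

-15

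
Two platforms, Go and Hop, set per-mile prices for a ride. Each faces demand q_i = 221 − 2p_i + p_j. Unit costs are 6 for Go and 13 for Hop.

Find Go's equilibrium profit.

10541.52

Go's profit: π = (p_{Go} − 6)(221 − 2p_{Go} + p_{Hop}).
∂π/∂p_{Go} = 233 − 4p_{Go} + p_{Hop} = 0 ⇒ p_{Go} = 58.25 + 0.25p_{Hop}.
Similarly p_{Hop} = 61.75 + 0.25p_{Go}.
Solving the two reaction functions simultaneously: (1 − (0.25)(0.25))p_{Go} = 58.25 + 0.25·61.75, so 0.9375p_{Go} = 73.6875 and p_{Go} = 78.6.
Then p_{Hop} = 61.75 + 0.25·78.6 = 81.4.
q_{Go} = 221 − 2·78.6 + 81.4 = 145.2.
Profit = (78.6 − 6)·145.2 = 10541.52.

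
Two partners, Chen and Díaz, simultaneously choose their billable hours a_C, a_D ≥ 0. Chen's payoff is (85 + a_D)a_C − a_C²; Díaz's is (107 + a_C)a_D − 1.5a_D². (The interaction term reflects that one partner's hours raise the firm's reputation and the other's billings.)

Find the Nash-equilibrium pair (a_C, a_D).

72.4, 59.8

Expanding Chen's payoff: 85a_C + a_Da_C − a_C².
∂π/∂a_C = 85 + a_D − 2a_C = 0, so a_C = 42.5 + 0.5a_D.
Likewise for Díaz: a_D = 107/3 + (1/3)a_C.
Solving the two reaction functions simultaneously: (1 − (0.5)(1/3))a_C = 42.5 + 0.5·(107/3), so (5/6)a_C = 181/3 and a_C = 72.4.
Then a_D = 107/3 + (1/3)·72.4 = 59.8.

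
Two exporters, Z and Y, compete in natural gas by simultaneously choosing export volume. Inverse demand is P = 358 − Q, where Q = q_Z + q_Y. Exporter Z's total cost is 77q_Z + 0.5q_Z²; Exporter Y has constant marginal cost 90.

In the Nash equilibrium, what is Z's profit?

5186.16

Exporter Z's profit: π = q_Z(358 − (q_Z + q_Y)) − 77q_Z − 0.5q_Z².
∂π/∂q_Z = 281 − 3q_Z − q_Y = 0, so q_Z = 281/3 − (1/3)q_Y.
For Y: ∂π/∂q_Y = 268 − 2q_Y − q_Z = 0 ⇒ q_Y = 134 − 0.5q_Z.
Solving the two reaction functions simultaneously: (1 − (−1/3)(−0.5))q_Z = 281/3 − (1/3)·134, so (5/6)q_Z = 49 and q_Z = 58.8.
Then q_Y = 134 − 0.5·58.8 = 104.6.
Price P = 358 − 163.4 = 194.6.
Z's profit: (194.6 − 77)·58.8 − 0.5(58.8)² = 5186.16.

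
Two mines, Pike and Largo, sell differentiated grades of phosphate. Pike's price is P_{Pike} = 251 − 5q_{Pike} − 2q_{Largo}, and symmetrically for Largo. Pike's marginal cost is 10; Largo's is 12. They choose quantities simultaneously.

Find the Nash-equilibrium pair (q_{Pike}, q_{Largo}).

20.125, 19.875

Mine Pike's profit: π = q_{Pike}(251 − 5q_{Pike} − 2q_{Largo}) − 10q_{Pike}.
∂π/∂q_{Pike} = 241 − 10q_{Pike} − 2q_{Largo} = 0 ⇒ q_{Pike} = 24.1 − 0.2q_{Largo}.
Similarly q_{Largo} = 23.9 − 0.2q_{Pike}.
Substituting the second reaction function into the first: q_{Pike} = 24.1 − 0.2(23.9 − 0.2q_{Pike}), which gives 0.96q_{Pike} = 19.32 ⇒ q_{Pike} = 20.125.
Then q_{Largo} = 23.9 − 0.2·20.125 = 19.875.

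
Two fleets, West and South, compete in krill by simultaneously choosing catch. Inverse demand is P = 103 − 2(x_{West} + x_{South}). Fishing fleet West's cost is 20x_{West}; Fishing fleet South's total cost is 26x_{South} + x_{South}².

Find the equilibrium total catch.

24.3

Fishing fleet West's profit: π = x_{West}(103 − 2(x_{West} + x_{South})) − 20x_{West}.
∂π/∂x_{West} = 83 − 4x_{West} − 2x_{South} = 0, so x_{West} = 20.75 − 0.5x_{South}.
For South: ∂π/∂x_{South} = 77 − 6x_{South} − 2x_{West} = 0 ⇒ x_{South} = 77/6 − (1/3)x_{West}.
Substituting the second reaction function into the first: x_{West} = 20.75 − 0.5(77/6 − (1/3)x_{West}), which gives (5/6)x_{West} = 43/3 ⇒ x_{West} = 17.2.
Then x_{South} = 77/6 − (1/3)·17.2 = 7.1.
Total catch: 17.2 + 7.1 = 24.3.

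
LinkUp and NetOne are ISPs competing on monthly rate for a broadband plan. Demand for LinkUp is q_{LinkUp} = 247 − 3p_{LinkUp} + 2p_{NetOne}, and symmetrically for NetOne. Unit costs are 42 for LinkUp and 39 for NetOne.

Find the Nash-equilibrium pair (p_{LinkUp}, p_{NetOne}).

92.6875, 91.5625

LinkUp's profit: π = (p_{LinkUp} − 42)(247 − 3p_{LinkUp} + 2p_{NetOne}).
∂π/∂p_{LinkUp} = 373 − 6p_{LinkUp} + 2p_{NetOne} = 0 ⇒ p_{LinkUp} = 373/6 + (1/3)p_{NetOne}.
Similarly p_{NetOne} = 182/3 + (1/3)p_{LinkUp}.
Plugging p_{NetOne} into LinkUp's best response: p_{LinkUp} = 373/6 + (1/3)(182/3 + (1/3)p_{LinkUp}) ⇒ (8/9)p_{LinkUp} = 1483/18, so p_{LinkUp} = 92.6875.
Then p_{NetOne} = 182/3 + (1/3)·92.6875 = 91.5625.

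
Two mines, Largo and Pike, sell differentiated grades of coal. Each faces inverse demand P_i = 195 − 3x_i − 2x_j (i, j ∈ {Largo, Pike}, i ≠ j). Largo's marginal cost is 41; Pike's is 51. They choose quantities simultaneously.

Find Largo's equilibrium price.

100.625

Mine Largo's profit: π = x_{Largo}(195 − 3x_{Largo} − 2x_{Pike}) − 41x_{Largo}.
∂π/∂x_{Largo} = 154 − 6x_{Largo} − 2x_{Pike} = 0 ⇒ x_{Largo} = 77/3 − (1/3)x_{Pike}.
Similarly x_{Pike} = 24 − (1/3)x_{Largo}.
Substituting the second reaction function into the first: x_{Largo} = 77/3 − (1/3)(24 − (1/3)x_{Largo}), which gives (8/9)x_{Largo} = 53/3 ⇒ x_{Largo} = 19.875.
Then x_{Pike} = 24 − (1/3)·19.875 = 17.375.
P_{Largo} = 195 − 3·19.875 − 2·17.375 = 100.625.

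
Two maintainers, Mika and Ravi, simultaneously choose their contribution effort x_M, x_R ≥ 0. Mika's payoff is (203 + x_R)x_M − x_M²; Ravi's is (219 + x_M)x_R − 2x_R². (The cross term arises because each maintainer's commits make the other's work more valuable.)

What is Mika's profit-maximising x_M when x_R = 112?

157.5

Expanding Mika's payoff: 203x_M + x_Rx_M − x_M².
∂π/∂x_M = 203 + x_R − 2x_M = 0, so x_M = 101.5 + 0.5x_R.
At x_R = 112: x_M = 101.5 + 0.5·112 = 157.5.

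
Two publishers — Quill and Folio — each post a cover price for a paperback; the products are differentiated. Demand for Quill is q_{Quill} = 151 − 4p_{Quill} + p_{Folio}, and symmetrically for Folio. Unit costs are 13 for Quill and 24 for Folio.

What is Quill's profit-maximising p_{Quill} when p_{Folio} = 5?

26

Quill's profit: π = (p_{Quill} − 13)(151 − 4p_{Quill} + p_{Folio}).
∂π/∂p_{Quill} = 203 − 8p_{Quill} + p_{Folio} = 0 ⇒ p_{Quill} = 25.375 + 0.125p_{Folio}.
At p_{Folio} = 5: p_{Quill} = 25.375 + 0.125·5 = 26.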